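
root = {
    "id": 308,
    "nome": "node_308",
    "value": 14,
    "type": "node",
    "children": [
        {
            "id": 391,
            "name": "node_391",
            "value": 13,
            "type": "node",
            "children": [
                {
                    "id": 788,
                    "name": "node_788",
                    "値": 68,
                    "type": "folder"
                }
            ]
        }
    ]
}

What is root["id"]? 308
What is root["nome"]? "node_308"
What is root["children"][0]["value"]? 13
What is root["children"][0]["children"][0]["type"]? "folder"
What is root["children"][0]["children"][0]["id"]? 788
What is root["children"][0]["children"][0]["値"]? 68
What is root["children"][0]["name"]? "node_391"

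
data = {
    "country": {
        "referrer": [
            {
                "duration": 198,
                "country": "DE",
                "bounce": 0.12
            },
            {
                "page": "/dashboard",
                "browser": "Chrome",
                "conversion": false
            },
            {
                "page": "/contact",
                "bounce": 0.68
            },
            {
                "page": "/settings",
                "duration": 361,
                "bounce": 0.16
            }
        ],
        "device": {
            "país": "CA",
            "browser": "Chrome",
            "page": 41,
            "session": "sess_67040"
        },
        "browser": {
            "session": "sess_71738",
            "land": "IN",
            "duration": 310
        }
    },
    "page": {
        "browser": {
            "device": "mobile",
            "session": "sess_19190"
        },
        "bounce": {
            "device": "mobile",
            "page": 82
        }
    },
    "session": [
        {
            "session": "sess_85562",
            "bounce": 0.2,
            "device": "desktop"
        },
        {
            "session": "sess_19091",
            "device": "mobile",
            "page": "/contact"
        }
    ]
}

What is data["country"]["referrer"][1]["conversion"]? False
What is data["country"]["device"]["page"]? 41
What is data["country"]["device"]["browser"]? "Chrome"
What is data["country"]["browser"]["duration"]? 310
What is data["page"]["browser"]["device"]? "mobile"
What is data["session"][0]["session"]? "sess_85562"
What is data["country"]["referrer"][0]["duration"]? 198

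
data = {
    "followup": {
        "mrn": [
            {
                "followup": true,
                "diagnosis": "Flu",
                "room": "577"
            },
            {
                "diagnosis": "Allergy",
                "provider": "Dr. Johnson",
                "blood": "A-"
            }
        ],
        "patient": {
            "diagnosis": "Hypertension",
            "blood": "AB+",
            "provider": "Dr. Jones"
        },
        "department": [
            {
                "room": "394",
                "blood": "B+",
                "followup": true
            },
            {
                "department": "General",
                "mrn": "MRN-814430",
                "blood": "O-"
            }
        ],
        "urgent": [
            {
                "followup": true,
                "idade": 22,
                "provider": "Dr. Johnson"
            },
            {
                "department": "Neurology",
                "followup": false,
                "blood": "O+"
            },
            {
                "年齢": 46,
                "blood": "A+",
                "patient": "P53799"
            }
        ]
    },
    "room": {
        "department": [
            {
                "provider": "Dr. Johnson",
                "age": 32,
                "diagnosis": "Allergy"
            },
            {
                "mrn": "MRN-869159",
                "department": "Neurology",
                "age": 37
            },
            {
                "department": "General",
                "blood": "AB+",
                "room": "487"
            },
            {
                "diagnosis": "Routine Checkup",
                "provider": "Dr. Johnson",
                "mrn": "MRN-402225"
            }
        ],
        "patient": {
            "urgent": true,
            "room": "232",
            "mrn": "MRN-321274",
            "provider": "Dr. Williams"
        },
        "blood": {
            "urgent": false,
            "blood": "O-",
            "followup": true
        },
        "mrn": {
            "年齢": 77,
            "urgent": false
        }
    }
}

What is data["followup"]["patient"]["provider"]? "Dr. Jones"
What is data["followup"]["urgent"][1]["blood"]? "O+"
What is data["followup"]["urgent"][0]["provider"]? "Dr. Johnson"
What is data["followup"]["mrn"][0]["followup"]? True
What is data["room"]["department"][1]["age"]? 37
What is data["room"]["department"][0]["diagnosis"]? "Allergy"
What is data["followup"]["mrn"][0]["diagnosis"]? "Flu"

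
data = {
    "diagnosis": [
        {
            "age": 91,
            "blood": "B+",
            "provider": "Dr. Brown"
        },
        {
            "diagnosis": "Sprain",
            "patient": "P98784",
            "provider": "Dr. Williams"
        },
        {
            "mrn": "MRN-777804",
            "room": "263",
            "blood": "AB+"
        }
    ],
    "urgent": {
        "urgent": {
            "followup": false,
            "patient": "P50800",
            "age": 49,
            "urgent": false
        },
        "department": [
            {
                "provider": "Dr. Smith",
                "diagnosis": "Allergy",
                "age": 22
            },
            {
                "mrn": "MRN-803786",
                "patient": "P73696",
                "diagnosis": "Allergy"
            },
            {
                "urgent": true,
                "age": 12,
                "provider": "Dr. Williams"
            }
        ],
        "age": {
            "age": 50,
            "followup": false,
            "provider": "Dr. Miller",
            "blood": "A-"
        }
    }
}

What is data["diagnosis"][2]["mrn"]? "MRN-777804"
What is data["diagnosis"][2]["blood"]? "AB+"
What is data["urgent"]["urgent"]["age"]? 49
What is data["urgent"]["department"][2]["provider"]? "Dr. Williams"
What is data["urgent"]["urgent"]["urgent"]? False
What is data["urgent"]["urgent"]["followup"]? False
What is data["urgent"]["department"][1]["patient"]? "P73696"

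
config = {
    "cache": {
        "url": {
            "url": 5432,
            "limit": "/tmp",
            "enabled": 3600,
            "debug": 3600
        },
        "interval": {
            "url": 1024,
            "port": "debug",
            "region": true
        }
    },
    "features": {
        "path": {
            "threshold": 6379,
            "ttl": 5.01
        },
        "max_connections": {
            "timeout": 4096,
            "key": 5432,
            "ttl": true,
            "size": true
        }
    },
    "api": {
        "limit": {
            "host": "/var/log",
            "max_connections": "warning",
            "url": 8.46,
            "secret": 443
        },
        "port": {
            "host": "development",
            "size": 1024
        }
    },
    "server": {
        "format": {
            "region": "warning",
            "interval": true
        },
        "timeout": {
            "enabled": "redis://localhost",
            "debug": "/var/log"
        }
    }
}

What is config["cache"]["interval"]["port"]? "debug"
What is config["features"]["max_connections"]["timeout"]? 4096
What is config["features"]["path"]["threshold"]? 6379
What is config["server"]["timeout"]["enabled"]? "redis://localhost"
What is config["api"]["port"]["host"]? "development"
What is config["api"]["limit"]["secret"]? 443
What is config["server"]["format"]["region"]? "warning"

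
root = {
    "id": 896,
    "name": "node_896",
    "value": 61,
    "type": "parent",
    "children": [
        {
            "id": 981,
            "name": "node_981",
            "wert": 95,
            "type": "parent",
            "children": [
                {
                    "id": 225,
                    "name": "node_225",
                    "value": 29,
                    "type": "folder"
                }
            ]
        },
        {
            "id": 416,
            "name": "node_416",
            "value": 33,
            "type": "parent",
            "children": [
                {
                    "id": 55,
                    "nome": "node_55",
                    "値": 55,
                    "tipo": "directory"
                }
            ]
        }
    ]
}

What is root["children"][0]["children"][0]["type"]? "folder"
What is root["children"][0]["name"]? "node_981"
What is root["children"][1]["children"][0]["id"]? 55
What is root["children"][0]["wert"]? 95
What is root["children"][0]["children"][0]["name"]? "node_225"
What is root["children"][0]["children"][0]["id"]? 225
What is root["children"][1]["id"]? 416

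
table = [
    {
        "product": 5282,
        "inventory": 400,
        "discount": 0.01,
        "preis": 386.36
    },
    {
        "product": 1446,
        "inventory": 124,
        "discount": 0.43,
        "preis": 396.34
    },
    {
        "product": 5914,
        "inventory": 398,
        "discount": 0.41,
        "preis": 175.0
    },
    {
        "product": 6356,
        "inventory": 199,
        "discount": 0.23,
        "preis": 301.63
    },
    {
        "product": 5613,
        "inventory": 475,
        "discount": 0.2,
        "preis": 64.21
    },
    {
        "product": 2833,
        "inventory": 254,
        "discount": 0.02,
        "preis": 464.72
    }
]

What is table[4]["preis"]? 64.21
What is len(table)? 6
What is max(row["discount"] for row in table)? 0.43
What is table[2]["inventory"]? 398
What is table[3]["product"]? 6356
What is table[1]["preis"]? 396.34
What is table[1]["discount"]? 0.43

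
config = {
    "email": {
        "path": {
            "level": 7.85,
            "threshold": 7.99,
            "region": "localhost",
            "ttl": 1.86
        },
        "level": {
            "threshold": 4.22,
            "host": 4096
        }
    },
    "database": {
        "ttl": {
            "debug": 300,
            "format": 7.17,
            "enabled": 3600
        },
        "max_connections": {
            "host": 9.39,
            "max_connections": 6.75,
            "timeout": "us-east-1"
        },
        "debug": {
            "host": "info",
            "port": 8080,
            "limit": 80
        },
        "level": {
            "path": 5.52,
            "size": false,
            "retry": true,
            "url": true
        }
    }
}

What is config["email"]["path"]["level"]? 7.85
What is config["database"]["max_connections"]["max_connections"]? 6.75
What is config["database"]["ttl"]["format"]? 7.17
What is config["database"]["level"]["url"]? True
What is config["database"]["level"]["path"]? 5.52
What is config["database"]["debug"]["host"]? "info"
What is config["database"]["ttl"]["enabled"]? 3600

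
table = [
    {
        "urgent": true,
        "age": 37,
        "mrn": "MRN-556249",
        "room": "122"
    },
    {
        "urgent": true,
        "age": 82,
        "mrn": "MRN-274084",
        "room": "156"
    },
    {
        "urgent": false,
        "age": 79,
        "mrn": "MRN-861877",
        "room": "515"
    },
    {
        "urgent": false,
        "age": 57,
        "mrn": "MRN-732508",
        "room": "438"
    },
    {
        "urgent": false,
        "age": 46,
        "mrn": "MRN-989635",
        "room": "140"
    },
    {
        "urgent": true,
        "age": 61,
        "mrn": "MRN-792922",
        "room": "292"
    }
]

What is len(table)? 6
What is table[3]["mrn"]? "MRN-732508"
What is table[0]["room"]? "122"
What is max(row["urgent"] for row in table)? True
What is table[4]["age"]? 46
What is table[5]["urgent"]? True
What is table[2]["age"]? 79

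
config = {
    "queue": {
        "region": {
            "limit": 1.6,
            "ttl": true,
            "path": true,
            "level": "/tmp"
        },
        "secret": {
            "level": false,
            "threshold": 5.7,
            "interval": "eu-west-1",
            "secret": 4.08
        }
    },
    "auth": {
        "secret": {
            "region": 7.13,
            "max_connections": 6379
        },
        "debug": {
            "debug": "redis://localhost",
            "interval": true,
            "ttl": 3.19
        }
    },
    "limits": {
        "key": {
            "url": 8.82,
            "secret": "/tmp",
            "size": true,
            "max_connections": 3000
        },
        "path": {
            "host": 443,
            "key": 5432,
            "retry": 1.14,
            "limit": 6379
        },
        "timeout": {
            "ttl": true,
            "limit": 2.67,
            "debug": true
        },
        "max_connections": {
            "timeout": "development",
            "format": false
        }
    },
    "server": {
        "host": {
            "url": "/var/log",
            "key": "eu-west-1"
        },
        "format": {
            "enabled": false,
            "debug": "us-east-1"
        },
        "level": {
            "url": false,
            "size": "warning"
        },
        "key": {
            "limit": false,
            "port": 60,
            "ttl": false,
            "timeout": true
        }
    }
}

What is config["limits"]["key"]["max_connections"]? 3000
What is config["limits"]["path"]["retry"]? 1.14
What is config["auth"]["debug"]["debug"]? "redis://localhost"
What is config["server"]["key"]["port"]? 60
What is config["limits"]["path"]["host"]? 443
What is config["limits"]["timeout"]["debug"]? True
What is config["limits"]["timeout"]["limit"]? 2.67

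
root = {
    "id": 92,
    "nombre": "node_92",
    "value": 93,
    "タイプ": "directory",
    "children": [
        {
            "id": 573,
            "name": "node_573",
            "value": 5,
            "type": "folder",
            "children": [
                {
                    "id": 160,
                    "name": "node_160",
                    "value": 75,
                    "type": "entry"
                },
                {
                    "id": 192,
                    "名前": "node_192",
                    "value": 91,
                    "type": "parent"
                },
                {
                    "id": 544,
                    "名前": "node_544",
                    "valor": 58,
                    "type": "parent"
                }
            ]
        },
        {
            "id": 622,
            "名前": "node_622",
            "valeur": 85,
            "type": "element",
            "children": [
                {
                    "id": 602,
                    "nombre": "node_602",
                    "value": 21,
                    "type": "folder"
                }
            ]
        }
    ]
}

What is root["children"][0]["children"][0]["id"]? 160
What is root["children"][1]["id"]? 622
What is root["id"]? 92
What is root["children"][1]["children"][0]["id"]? 602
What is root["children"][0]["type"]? "folder"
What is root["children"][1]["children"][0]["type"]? "folder"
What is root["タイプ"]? "directory"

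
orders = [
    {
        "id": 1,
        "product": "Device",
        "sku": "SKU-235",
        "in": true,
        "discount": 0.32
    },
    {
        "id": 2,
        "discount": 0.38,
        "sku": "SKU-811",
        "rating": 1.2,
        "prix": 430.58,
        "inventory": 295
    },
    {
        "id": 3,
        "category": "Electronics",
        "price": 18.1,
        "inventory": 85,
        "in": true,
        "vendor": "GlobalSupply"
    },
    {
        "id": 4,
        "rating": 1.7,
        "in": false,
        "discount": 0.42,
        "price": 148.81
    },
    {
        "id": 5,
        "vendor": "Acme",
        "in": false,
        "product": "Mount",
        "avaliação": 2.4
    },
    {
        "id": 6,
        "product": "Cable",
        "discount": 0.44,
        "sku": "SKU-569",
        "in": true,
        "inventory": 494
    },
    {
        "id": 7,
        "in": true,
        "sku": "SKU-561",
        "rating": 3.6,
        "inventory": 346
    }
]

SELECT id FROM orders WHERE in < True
[4, 5]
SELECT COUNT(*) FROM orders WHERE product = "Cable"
1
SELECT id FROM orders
[1, 2, 3, 4, 5, 6, 7]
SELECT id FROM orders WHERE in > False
[1, 3, 6, 7]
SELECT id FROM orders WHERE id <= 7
[1, 2, 3, 4, 5, 6, 7]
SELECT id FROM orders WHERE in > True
[]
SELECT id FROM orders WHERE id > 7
[]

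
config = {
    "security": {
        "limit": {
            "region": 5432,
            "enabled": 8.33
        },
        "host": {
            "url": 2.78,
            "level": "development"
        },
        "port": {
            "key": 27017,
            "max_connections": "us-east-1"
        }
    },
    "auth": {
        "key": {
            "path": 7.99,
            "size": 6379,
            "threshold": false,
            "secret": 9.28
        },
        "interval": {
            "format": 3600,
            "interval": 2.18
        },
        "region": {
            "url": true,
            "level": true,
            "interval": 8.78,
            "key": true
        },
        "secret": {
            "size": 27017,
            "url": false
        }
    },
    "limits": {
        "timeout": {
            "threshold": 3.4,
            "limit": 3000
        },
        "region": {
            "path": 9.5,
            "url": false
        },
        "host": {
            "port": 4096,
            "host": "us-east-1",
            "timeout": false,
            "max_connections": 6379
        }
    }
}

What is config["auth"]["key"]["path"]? 7.99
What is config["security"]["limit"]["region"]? 5432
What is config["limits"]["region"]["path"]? 9.5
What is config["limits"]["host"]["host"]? "us-east-1"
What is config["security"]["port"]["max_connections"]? "us-east-1"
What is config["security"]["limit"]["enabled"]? 8.33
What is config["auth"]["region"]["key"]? True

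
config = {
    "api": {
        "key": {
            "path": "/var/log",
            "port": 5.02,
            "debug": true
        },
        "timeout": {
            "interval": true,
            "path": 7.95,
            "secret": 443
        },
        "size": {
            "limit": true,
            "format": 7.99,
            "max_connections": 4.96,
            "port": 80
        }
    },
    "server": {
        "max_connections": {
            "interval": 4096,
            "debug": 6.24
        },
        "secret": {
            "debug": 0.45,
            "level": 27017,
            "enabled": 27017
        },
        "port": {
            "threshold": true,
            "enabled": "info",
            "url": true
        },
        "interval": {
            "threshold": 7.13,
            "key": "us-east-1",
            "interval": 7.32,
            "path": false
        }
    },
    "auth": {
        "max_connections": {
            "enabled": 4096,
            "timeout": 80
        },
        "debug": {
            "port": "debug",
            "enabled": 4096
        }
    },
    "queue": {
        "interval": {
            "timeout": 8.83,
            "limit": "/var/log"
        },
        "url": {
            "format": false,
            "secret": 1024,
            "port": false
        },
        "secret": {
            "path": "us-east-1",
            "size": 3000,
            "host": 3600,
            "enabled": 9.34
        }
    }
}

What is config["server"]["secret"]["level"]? 27017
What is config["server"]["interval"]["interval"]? 7.32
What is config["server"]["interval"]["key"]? "us-east-1"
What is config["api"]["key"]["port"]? 5.02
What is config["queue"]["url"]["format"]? False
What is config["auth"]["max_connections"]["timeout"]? 80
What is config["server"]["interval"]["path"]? False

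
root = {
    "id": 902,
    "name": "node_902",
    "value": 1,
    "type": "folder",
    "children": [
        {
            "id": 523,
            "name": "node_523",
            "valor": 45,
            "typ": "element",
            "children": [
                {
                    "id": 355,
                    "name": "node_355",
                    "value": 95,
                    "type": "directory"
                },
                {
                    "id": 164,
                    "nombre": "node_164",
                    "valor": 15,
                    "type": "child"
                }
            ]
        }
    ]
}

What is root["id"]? 902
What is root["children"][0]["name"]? "node_523"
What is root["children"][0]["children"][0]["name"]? "node_355"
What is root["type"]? "folder"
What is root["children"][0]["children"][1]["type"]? "child"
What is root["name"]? "node_902"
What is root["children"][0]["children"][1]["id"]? 164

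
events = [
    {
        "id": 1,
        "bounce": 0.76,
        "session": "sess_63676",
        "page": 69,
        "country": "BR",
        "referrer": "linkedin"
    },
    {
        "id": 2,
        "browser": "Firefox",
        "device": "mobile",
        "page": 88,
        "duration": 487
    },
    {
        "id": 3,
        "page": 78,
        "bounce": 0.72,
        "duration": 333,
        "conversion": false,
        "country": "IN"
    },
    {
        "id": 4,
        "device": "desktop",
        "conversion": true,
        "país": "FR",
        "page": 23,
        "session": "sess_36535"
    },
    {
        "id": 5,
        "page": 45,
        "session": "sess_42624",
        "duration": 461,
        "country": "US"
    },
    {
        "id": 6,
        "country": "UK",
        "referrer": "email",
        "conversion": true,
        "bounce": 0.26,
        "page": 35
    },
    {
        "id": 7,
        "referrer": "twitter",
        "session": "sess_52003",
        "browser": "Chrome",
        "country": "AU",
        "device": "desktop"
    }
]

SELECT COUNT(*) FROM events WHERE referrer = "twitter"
1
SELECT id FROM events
[1, 2, 3, 4, 5, 6, 7]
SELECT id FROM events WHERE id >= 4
[4, 5, 6, 7]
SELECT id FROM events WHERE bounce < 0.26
[]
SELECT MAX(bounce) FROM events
0.76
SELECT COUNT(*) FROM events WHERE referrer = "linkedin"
1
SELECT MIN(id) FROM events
1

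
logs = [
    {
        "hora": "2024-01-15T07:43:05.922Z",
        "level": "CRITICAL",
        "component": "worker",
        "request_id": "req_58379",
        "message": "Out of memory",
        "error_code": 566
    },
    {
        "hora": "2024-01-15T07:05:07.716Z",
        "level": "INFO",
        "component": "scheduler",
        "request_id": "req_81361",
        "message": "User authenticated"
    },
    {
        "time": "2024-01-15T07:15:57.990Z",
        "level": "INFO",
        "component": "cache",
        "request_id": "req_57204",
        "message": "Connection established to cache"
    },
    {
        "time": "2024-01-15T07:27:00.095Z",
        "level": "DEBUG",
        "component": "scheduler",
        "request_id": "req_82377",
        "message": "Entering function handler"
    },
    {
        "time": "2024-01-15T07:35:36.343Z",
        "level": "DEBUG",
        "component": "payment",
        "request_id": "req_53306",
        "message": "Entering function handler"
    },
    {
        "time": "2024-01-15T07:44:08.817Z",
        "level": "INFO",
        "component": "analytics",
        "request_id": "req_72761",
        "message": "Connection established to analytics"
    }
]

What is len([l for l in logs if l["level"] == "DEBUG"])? 2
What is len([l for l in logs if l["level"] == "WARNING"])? 0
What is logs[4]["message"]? "Entering function handler"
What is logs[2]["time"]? "2024-01-15T07:15:57.990Z"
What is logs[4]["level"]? "DEBUG"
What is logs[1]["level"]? "INFO"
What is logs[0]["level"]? "CRITICAL"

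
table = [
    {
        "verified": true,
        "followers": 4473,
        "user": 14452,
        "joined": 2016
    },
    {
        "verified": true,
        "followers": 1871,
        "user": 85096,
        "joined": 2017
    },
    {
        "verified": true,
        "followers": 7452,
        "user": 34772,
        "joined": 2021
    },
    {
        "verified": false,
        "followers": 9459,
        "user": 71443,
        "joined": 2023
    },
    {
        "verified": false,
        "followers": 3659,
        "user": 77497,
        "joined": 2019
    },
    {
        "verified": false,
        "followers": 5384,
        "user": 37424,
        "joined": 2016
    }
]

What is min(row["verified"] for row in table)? False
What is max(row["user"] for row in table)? 85096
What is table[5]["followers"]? 5384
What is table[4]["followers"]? 3659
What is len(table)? 6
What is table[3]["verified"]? False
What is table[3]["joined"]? 2023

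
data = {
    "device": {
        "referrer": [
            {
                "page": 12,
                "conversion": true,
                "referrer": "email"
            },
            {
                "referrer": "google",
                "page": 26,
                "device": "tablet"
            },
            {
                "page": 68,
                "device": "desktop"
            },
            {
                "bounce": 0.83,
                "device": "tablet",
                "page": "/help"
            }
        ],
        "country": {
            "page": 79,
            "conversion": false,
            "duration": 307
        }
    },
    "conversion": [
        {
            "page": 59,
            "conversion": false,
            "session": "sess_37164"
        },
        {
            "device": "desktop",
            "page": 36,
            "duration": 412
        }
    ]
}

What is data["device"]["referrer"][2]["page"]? 68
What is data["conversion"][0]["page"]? 59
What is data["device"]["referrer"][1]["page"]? 26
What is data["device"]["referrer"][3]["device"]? "tablet"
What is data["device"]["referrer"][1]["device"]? "tablet"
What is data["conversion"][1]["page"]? 36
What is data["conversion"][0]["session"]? "sess_37164"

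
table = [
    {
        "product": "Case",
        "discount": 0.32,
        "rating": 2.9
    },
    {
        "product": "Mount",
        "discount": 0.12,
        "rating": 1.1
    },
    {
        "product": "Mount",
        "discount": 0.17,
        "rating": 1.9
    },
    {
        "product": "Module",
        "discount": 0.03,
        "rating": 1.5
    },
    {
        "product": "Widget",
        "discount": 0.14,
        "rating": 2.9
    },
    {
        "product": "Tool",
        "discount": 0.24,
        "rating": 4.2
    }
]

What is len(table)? 6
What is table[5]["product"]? "Tool"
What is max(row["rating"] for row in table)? 4.2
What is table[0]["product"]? "Case"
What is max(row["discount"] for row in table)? 0.32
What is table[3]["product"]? "Module"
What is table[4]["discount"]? 0.14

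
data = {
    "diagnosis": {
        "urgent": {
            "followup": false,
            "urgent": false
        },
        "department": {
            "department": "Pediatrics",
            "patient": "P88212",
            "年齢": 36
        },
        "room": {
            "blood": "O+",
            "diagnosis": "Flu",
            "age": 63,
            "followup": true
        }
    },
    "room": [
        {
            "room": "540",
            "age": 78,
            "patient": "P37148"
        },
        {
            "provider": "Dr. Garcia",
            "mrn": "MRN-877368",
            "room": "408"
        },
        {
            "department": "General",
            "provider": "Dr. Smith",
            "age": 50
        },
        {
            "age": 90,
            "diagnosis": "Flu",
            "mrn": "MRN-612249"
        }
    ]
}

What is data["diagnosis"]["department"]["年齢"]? 36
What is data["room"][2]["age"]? 50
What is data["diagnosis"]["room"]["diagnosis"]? "Flu"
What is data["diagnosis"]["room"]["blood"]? "O+"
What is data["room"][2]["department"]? "General"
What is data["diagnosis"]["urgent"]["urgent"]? False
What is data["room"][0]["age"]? 78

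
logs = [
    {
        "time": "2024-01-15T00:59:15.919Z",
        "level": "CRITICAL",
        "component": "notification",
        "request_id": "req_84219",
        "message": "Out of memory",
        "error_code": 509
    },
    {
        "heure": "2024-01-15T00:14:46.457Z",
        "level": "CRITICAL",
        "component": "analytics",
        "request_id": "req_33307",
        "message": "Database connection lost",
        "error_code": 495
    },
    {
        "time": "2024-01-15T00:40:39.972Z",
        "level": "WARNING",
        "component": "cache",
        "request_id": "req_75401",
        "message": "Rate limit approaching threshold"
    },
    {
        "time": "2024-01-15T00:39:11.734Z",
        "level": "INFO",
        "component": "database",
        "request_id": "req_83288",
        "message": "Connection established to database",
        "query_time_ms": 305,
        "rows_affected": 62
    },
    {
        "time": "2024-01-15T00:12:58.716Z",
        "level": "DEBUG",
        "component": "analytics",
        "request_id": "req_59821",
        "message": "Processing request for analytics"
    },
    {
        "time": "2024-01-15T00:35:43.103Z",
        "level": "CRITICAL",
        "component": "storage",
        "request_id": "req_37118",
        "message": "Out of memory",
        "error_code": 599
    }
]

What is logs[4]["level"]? "DEBUG"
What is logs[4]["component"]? "analytics"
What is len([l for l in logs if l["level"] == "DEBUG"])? 1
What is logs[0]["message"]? "Out of memory"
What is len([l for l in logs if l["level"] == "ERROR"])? 0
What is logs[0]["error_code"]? 509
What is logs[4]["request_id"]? "req_59821"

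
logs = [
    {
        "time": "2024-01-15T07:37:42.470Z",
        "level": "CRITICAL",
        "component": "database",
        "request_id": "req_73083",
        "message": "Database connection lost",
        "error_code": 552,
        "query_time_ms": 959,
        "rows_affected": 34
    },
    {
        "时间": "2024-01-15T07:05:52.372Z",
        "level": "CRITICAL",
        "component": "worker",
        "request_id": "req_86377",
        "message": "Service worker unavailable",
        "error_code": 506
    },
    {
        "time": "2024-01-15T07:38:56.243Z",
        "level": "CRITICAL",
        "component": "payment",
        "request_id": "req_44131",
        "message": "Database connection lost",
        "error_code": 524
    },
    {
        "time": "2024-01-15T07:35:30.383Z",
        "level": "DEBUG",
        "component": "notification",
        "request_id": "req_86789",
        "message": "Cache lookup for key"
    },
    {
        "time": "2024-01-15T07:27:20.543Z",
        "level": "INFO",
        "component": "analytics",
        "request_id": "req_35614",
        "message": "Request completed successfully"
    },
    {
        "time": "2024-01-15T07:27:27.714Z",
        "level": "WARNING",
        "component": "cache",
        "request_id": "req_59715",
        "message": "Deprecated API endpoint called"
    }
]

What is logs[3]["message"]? "Cache lookup for key"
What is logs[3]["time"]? "2024-01-15T07:35:30.383Z"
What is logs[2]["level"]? "CRITICAL"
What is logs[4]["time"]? "2024-01-15T07:27:20.543Z"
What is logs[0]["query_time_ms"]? 959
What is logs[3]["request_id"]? "req_86789"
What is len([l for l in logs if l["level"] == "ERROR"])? 0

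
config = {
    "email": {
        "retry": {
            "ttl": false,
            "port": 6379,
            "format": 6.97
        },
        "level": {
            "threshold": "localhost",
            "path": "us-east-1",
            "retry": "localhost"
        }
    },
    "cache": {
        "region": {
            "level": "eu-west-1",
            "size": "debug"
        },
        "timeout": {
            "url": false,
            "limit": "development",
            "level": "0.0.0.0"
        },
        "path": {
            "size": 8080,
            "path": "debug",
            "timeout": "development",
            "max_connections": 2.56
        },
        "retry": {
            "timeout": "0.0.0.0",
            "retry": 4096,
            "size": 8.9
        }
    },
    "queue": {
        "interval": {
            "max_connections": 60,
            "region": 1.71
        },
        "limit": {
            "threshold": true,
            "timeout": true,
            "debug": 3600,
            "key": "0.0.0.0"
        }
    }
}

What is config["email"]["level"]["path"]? "us-east-1"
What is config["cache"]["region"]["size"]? "debug"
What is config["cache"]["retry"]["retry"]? 4096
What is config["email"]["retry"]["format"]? 6.97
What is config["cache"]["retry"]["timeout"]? "0.0.0.0"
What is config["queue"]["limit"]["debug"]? 3600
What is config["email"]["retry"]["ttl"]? False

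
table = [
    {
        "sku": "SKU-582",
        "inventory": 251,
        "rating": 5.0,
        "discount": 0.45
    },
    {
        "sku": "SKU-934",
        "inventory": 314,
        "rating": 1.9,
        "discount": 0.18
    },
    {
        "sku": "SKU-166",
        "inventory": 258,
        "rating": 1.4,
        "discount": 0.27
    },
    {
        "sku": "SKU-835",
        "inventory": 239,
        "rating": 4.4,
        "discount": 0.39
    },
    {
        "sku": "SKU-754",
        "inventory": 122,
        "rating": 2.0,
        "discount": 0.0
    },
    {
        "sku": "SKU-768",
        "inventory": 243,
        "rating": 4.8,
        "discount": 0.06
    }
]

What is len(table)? 6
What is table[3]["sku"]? "SKU-835"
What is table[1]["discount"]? 0.18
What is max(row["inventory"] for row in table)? 314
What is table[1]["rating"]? 1.9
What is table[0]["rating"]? 5.0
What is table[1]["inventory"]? 314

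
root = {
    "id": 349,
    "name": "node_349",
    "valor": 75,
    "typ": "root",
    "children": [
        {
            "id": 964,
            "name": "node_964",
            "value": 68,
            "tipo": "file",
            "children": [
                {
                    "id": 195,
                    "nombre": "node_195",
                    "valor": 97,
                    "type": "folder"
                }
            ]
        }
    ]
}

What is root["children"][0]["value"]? 68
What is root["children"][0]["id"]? 964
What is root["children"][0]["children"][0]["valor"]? 97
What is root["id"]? 349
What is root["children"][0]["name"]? "node_964"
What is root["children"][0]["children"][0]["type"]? "folder"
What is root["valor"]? 75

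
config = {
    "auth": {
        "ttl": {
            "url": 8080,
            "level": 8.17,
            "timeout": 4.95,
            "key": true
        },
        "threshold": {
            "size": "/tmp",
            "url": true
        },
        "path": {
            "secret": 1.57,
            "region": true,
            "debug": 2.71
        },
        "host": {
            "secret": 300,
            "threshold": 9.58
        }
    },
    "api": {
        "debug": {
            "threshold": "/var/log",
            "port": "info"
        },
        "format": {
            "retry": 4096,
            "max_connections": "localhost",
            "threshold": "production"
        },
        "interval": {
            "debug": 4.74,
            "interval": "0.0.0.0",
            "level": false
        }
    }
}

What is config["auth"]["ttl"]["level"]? 8.17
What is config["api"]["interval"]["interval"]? "0.0.0.0"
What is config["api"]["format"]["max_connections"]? "localhost"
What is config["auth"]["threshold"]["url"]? True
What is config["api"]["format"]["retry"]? 4096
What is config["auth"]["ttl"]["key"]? True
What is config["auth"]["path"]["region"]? True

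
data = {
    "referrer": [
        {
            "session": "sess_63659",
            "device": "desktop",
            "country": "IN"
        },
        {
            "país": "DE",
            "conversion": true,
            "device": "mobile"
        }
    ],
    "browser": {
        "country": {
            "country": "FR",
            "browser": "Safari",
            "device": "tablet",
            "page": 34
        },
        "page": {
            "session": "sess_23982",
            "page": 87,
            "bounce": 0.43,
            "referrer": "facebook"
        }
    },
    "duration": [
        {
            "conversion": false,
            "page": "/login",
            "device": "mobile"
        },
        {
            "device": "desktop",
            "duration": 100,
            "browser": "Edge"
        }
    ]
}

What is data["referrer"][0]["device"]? "desktop"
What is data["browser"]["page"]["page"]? 87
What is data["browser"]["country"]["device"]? "tablet"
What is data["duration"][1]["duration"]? 100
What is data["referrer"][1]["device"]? "mobile"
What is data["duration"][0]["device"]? "mobile"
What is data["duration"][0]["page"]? "/login"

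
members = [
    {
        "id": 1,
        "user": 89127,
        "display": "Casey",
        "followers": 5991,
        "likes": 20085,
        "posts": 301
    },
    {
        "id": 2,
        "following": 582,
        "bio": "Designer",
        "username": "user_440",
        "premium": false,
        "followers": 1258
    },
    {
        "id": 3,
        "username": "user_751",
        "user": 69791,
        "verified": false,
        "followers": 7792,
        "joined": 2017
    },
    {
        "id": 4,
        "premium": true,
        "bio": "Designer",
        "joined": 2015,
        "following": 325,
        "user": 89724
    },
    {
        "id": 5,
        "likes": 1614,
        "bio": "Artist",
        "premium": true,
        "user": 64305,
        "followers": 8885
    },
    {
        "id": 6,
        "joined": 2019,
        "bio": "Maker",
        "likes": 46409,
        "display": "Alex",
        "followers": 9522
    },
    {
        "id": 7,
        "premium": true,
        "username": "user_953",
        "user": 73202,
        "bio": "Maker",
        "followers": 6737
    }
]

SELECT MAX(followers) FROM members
9522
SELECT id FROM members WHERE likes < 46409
[1, 5]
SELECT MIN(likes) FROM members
1614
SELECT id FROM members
[1, 2, 3, 4, 5, 6, 7]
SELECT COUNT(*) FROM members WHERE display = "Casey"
1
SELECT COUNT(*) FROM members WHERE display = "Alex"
1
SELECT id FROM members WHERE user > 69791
[1, 4, 7]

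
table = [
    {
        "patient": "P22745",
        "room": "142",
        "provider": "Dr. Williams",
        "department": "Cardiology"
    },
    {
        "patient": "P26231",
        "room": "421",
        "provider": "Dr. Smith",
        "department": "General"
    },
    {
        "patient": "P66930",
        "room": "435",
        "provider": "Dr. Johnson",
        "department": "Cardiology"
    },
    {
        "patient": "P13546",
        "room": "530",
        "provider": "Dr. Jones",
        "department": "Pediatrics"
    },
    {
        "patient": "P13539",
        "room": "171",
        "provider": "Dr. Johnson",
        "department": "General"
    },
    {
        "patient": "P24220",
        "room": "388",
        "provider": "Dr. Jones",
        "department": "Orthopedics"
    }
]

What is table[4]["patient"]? "P13539"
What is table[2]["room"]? "435"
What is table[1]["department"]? "General"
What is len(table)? 6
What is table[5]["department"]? "Orthopedics"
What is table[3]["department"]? "Pediatrics"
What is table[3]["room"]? "530"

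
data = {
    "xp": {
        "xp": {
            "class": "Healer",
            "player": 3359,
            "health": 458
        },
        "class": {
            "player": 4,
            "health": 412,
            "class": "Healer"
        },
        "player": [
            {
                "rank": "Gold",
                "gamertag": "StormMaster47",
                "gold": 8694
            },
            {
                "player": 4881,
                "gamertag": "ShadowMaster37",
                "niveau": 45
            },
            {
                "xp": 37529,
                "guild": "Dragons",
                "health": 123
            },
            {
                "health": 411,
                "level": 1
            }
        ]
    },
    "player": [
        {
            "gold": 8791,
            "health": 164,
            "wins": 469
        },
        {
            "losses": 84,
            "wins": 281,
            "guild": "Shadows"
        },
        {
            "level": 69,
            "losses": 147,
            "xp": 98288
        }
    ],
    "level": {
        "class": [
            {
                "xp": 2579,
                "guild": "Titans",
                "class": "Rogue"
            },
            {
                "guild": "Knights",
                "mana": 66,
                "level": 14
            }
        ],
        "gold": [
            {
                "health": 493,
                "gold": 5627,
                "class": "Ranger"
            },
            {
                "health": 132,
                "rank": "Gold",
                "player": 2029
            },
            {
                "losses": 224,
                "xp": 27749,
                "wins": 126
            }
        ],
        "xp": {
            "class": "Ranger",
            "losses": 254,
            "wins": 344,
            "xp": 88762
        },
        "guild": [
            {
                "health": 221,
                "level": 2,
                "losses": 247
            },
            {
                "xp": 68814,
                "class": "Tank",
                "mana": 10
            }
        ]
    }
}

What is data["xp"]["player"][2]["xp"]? 37529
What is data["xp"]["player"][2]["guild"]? "Dragons"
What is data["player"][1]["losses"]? 84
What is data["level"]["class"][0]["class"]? "Rogue"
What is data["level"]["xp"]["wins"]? 344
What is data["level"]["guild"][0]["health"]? 221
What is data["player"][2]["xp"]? 98288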